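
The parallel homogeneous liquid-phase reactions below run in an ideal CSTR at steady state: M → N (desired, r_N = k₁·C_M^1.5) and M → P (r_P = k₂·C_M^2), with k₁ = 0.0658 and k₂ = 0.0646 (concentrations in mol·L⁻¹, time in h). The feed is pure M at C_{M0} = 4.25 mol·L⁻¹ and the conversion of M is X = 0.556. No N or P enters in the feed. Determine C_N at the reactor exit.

1.01 mol·L⁻¹

Exit C_M = C_{M0}(1−X) = 4.25×0.444 = 1.887 mol·L⁻¹.
A CSTR operates uniformly at the exit composition, giving r_N = 0.1706 and r_P = 0.2300 (each k·C_M^n at C_M = 1.887).
Fraction of consumed M going to N: r_N/(r_N+r_P) = 0.4258.
C_N = 0.4258·C_{M0}·X = 0.4258×4.25×0.556 = 1.01 mol·L⁻¹.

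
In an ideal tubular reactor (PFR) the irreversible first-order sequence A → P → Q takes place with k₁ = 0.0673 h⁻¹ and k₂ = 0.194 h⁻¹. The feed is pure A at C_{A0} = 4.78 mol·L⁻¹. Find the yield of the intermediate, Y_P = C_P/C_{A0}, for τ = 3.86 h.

The intermediate concentration in a first-order A→B→C sequence is C_P = k₁C_{A0}(e^(−k₁τ) − e^(−k₂τ))/(k₂−k₁).
e^(−k₁τ) = e^(−0.0673×3.86) = e^(−0.2598) = 0.7712; e^(−k₂τ) = e^(−0.7488) = 0.4729.
C_P = 0.0673×4.78/(0.194−0.0673) × (0.7712−0.4729) = 2.539×0.2983 = 0.7574 mol·L⁻¹.
Y_P = C_P/C_{A0} = 0.7574/4.78 = 0.158.

0.158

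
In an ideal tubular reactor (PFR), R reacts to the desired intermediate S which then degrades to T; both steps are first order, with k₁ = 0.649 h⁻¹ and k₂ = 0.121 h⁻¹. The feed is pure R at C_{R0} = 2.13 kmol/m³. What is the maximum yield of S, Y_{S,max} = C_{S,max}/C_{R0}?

Evaluating C_S at τ_opt = ln(k₂/k₁)/(k₂−k₁) gives C_{S,max}/C_{R0} = (k₁/k₂)^[k₂/(k₂−k₁)].
= (0.649/0.121)^(0.121/(0.121−0.649)) = (5.364)^(-0.2292) = 0.6805.

0.681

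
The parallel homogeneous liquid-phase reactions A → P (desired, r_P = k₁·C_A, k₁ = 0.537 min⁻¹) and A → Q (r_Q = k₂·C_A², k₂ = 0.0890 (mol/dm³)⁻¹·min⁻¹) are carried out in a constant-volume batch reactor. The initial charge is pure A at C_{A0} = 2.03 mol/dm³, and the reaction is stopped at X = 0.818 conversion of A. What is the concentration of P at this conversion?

1.39 mol/dm³

C_A = C_{A0}(1−X) = 0.3695 mol/dm³.
Along a PFR/batch, dC_P/dC_A = −r_P/(r_P+r_Q) = −k₁/(k₁+k₂·C_A).
Integrating from C_{A0} to C_A: C_P = (0.537/0.0890)·ln[(0.537+0.0890·2.03)/(0.537+0.0890·0.369)] = 6.034·ln(0.7177/0.5699) = 1.391 mol/dm³.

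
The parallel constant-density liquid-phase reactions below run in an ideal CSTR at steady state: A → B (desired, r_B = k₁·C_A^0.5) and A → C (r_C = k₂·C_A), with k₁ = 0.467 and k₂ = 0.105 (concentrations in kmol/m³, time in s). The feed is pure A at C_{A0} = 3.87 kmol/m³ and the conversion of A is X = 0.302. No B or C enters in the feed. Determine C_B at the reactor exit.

Exit C_A = C_{A0}(1−X) = 3.87×0.698 = 2.701 kmol/m³.
A CSTR operates uniformly at the exit composition, giving r_B = 0.7675 and r_C = 0.2836 (each k·C_A^n at C_A = 2.701).
Fraction of consumed A going to B: r_B/(r_B+r_C) = 0.7302.
C_B = 0.7302·C_{A0}·X = 0.7302×3.87×0.302 = 0.853 kmol/m³.

0.853 kmol/m³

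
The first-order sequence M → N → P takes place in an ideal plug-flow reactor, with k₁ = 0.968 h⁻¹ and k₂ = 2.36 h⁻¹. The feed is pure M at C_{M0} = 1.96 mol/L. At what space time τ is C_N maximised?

The intermediate peaks when r₁ = r₂, i.e. k₁e^(−k₁τ) = k₂e^(−k₂τ), giving τ_opt = ln(k₂/k₁)/(k₂−k₁).
= ln(2.36/0.968)/(2.36−0.968) = ln(2.438)/1.392 = 0.8912/1.392 = 0.640 h.

0.640 h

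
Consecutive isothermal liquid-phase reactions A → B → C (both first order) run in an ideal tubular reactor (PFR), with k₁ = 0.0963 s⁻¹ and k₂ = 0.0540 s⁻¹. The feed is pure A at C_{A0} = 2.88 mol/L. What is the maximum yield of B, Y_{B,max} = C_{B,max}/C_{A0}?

For a first-order series the maximum intermediate yield is C_{B,max}/C_{A0} = (k₁/k₂)^[k₂/(k₂−k₁)].
= (0.0963/0.0540)^(0.0540/(0.0540−0.0963)) = (1.783)^(-1.277) = 0.4778.

0.478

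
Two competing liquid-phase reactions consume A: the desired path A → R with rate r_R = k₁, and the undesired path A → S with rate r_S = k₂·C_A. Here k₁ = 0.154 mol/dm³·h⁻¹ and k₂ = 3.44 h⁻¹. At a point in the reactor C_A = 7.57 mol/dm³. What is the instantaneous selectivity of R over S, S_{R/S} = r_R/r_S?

0.00591

S_{R/S} = r_R/r_S = (k₁)/(k₂·C_A) = (k₁/k₂)·C_A⁻¹.
= (0.154) / (3.44×7.570) = 0.1540/26.04 = 0.00591.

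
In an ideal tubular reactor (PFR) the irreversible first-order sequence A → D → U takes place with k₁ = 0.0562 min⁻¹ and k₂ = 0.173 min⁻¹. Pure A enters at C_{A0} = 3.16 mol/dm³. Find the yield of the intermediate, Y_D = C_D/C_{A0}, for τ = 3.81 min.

0.140

Solving the coupled first-order balances gives C_D(τ) = [k₁/(k₂−k₁)]·C_{A0}·(e^(−k₁τ) − e^(−k₂τ)).
e^(−k₁τ) = e^(−0.0562×3.81) = e^(−0.2141) = 0.8072; e^(−k₂τ) = e^(−0.6591) = 0.5173.
C_D = 0.0562×3.16/(0.173−0.0562) × (0.8072−0.5173) = 1.520×0.2899 = 0.4409 mol/dm³.
Y_D = C_D/C_{A0} = 0.4409/3.16 = 0.140.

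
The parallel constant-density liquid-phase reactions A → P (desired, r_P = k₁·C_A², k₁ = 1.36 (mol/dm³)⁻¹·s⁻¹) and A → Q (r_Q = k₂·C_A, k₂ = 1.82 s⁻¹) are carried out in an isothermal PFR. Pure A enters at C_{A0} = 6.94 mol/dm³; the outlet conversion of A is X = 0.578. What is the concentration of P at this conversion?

C_A = C_{A0}(1−X) = 2.929 mol/dm³.
Along a PFR/batch, dC_Q/dC_A = −r_Q/(r_P+r_Q) = −k₂/(k₂+k₁·C_A).
Integrating from C_{A0} to C_A: C_Q = (1.82/1.36)·ln[(1.82+1.36·6.94)/(1.82+1.36·2.93)] = 1.338·ln(11.26/5.803) = 0.8869 mol/dm³.
Then C_P = (C_{A0}−C_A) − C_Q = 4.011 − 0.8869 = 3.124 mol/dm³.

3.12 mol/dm³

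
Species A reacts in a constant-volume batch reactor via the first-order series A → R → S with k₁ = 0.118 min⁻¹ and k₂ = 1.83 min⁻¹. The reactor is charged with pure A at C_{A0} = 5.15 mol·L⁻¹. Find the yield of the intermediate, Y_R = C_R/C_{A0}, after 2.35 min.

For first-order series with pure A initially, C_R(t) = k₁C_{A0}/(k₂−k₁)·(e^(−k₁t) − e^(−k₂t)).
e^(−k₁t) = e^(−0.118×2.35) = e^(−0.2773) = 0.7578; e^(−k₂t) = e^(−4.301) = 0.01356.
C_R = 0.118×5.15/(1.83−0.118) × (0.7578−0.01356) = 0.3550×0.7443 = 0.2642 mol·L⁻¹.
Y_R = C_R/C_{A0} = 0.2642/5.15 = 0.0513.

0.0513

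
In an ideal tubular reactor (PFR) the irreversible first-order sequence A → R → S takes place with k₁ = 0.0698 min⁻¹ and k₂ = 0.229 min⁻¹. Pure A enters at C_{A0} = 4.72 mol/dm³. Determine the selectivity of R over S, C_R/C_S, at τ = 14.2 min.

The intermediate concentration in a first-order A→B→C sequence is C_R = k₁C_{A0}(e^(−k₁τ) − e^(−k₂τ))/(k₂−k₁).
e^(−k₁τ) = e^(−0.0698×14.2) = e^(−0.9912) = 0.3711; e^(−k₂τ) = e^(−3.252) = 0.03870.
C_R = 0.0698×4.72/(0.229−0.0698) × (0.3711−0.03870) = 2.069×0.3324 = 0.6880 mol/dm³.
C_A = C_{A0}e^(−k₁τ) = 1.752 mol/dm³, so C_S = C_{A0}−C_A−C_R = 2.280 mol/dm³; C_R/C_S = 0.302.

0.302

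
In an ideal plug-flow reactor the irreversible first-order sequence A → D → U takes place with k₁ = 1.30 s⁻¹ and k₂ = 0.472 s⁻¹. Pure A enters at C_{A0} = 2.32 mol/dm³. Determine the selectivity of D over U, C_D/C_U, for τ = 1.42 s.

Solving the coupled first-order balances gives C_D(τ) = [k₁/(k₂−k₁)]·C_{A0}·(e^(−k₁τ) − e^(−k₂τ)).
e^(−k₁τ) = e^(−1.30×1.42) = e^(−1.846) = 0.1579; e^(−k₂τ) = e^(−0.6702) = 0.5116.
C_D = 1.30×2.32/(0.472−1.30) × (0.1579−0.5116) = (-3.643)×(-0.3537) = 1.288 mol/dm³.
C_A = C_{A0}e^(−k₁τ) = 0.3663 mol/dm³, so C_U = C_{A0}−C_A−C_D = 0.6653 mol/dm³; C_D/C_U = 1.94.

1.94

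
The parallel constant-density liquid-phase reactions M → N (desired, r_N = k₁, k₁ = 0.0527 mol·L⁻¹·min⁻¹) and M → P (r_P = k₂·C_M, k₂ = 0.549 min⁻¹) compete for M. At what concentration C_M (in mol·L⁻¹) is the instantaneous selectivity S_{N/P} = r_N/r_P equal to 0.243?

S_{N/P} = (k₁/k₂)·C_M⁻¹ ⇒ C_M = (S·k₂/k₁)^(-1).
= (0.243×0.549/0.0527)^(-1) = (2.531)^(-1) = 0.395 mol·L⁻¹.

0.395 mol·L⁻¹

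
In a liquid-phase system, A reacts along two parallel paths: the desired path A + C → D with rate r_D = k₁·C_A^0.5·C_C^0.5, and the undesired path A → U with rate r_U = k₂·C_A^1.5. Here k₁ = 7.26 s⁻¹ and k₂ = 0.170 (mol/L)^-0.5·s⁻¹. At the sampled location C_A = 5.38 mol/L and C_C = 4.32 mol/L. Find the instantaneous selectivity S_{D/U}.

16.5

S_{D/U} = r_D/r_U = (k₁·C_A^0.5·C_C^0.5)/(k₂·C_A^1.5) = (k₁/k₂)·C_A⁻¹·C_C^0.5.
= (7.26×5.380^0.5×4.320^0.5) / (0.170×5.380^1.5) = 35.00/2.121 = 16.5.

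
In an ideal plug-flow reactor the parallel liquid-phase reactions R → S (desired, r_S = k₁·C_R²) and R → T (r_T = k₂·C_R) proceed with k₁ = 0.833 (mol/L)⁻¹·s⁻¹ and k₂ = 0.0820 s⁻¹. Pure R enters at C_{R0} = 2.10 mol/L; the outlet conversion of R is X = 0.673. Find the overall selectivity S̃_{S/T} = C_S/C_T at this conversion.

C_R = C_{R0}(1−X) = 0.6867 mol/L.
Along a PFR/batch, dC_T/dC_R = −r_T/(r_S+r_T) = −k₂/(k₂+k₁·C_R).
Integrating from C_{R0} to C_R: C_T = (0.0820/0.833)·ln[(0.0820+0.833·2.10)/(0.0820+0.833·0.687)] = 0.09844·ln(1.831/0.6540) = 0.1014 mol/L.
Then C_S = (C_{R0}−C_R) − C_T = 1.413 − 0.1014 = 1.312 mol/L.
S̃_{S/T} = C_S/C_T = 1.312/0.1014 = 12.9.

12.9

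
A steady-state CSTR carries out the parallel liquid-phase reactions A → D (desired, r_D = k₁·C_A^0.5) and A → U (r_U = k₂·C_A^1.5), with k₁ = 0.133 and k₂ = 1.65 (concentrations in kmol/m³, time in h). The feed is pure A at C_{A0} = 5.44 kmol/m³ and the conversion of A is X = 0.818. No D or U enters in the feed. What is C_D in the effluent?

0.335 kmol/m³

Exit C_A = C_{A0}(1−X) = 5.44×0.182 = 0.9901 kmol/m³.
Rates in a CSTR are evaluated at the outlet concentration: r_D = 0.133×0.9901^0.5 = 0.1323, r_U = 1.65×0.9901^1.5 = 1.626.
Fraction of consumed A going to D: r_D/(r_D+r_U) = 0.07528.
C_D = 0.07528·C_{A0}·X = 0.07528×5.44×0.818 = 0.335 kmol/m³.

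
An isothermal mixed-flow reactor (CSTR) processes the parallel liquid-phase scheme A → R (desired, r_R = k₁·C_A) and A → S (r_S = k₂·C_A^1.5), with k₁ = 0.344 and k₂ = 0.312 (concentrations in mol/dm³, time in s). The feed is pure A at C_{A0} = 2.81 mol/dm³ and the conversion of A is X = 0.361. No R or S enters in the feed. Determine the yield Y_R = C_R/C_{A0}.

Exit C_A = C_{A0}(1−X) = 2.81×0.639 = 1.796 mol/dm³.
A CSTR operates uniformly at the exit composition, giving r_R = 0.6177 and r_S = 0.7507 (each k·C_A^n at C_A = 1.796).
Fraction of consumed A going to R: r_R/(r_R+r_S) = 0.4514.
C_R = 0.4514·C_{A0}·X = 0.4514×2.81×0.361 = 0.458 mol/dm³; Y_R = C_R/C_{A0} = 0.163.

0.163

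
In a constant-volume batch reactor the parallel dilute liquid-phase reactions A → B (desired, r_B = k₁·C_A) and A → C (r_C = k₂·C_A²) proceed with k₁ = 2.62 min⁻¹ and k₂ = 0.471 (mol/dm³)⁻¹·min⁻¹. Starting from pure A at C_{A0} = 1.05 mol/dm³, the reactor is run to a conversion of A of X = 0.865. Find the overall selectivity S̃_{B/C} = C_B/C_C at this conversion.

9.51

C_A = C_{A0}(1−X) = 0.1418 mol/dm³.
Along a PFR/batch, dC_B/dC_A = −r_B/(r_B+r_C) = −k₁/(k₁+k₂·C_A).
Integrating from C_{A0} to C_A: C_B = (2.62/0.471)·ln[(2.62+0.471·1.05)/(2.62+0.471·0.142)] = 5.563·ln(3.115/2.687) = 0.8219 mol/dm³.
C_C = (C_{A0}−C_A)−C_B = 0.08639 mol/dm³; S̃_{B/C} = 0.8219/0.08639 = 9.51.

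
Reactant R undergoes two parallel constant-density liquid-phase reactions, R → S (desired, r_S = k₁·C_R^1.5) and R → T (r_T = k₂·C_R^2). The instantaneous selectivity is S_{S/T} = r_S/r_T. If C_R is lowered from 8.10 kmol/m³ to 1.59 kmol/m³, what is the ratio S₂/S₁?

2.26

S_{S/T} = (k₁/k₂)·C_R^-0.5, so S₂/S₁ = (C_{R,2}/C_{R,1})^-0.5.
= (1.59/8.10)^(-0.5) = (0.1963)^(-0.5) = 2.26.
Selectivity toward S rises as C_R falls — low-concentration operation is favoured.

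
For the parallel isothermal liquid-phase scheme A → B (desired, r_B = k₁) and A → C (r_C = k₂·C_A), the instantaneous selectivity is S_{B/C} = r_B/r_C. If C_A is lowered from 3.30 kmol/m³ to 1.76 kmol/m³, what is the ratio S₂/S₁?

1.88

S_{B/C} = (k₁/k₂)·C_A⁻¹, so S₂/S₁ = (C_{A,2}/C_{A,1})⁻¹.
= 3.30/1.76 = 1.88.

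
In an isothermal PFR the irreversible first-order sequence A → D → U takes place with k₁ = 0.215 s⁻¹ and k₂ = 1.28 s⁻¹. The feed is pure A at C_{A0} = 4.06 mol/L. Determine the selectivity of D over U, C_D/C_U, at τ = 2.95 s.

For first-order series with pure A initially, C_D(τ) = k₁C_{A0}/(k₂−k₁)·(e^(−k₁τ) − e^(−k₂τ)).
e^(−k₁τ) = e^(−0.215×2.95) = e^(−0.6342) = 0.5303; e^(−k₂τ) = e^(−3.776) = 0.02291.
C_D = 0.215×4.06/(1.28−0.215) × (0.5303−0.02291) = 0.8196×0.5074 = 0.4159 mol/L.
C_A = C_{A0}e^(−k₁τ) = 2.153 mol/L, so C_U = C_{A0}−C_A−C_D = 1.491 mol/L; C_D/C_U = 0.279.

0.279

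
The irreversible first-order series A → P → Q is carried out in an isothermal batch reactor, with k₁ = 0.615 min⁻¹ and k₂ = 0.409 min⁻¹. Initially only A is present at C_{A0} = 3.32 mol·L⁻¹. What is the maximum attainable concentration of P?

1.48 mol·L⁻¹

For a first-order series the maximum intermediate yield is C_{P,max}/C_{A0} = (k₁/k₂)^[k₂/(k₂−k₁)].
= (0.615/0.409)^(0.409/(0.409−0.615)) = (1.504)^(-1.985) = 0.4449.
C_{P,max} = 0.4449×3.32 = 1.48 mol·L⁻¹.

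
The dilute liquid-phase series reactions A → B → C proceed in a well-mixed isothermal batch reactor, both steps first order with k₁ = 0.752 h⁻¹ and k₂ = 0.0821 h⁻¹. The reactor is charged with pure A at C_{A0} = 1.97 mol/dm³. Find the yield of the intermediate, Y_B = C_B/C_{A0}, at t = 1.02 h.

Solving the coupled first-order balances gives C_B(t) = [k₁/(k₂−k₁)]·C_{A0}·(e^(−k₁t) − e^(−k₂t)).
e^(−k₁t) = e^(−0.752×1.02) = e^(−0.7670) = 0.4644; e^(−k₂t) = e^(−0.08374) = 0.9197.
C_B = 0.752×1.97/(0.0821−0.752) × (0.4644−0.9197) = (-2.211)×(-0.4553) = 1.007 mol/dm³.
Y_B = C_B/C_{A0} = 1.007/1.97 = 0.511.

0.511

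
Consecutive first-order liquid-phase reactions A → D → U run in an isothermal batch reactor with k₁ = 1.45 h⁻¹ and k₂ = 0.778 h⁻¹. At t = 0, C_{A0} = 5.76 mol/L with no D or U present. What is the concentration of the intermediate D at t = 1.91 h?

For first-order series with pure A initially, C_D(t) = k₁C_{A0}/(k₂−k₁)·(e^(−k₁t) − e^(−k₂t)).
e^(−k₁t) = e^(−1.45×1.91) = e^(−2.769) = 0.06269; e^(−k₂t) = e^(−1.486) = 0.2263.
C_D = 1.45×5.76/(0.778−1.45) × (0.06269−0.2263) = (-12.43)×(-0.1636) = 2.033 mol/L.

2.03 mol/L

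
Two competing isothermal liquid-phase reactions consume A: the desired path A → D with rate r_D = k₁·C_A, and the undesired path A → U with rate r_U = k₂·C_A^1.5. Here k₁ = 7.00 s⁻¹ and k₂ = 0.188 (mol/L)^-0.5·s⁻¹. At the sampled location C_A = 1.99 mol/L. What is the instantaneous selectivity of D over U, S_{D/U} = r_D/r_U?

26.4

S_{D/U} = r_D/r_U = (k₁·C_A)/(k₂·C_A^1.5) = (k₁/k₂)·C_A^-0.5.
= (7.00×1.990) / (0.188×1.990^1.5) = 13.93/0.5278 = 26.4.
The undesired path is higher order in A, so low C_A (CSTR or dilute feed) favours D.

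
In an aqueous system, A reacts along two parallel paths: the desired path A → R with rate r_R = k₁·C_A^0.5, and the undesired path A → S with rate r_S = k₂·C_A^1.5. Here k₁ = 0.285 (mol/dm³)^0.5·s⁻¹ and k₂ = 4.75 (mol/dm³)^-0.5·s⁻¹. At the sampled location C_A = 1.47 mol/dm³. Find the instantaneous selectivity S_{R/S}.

0.0408

S_{R/S} = r_R/r_S = (k₁·C_A^0.5)/(k₂·C_A^1.5) = (k₁/k₂)·C_A⁻¹.
= (0.285×1.470^0.5) / (4.75×1.470^1.5) = 0.3455/8.466 = 0.0408.
The undesired path is higher order in A, so low C_A (CSTR or dilute feed) favours R.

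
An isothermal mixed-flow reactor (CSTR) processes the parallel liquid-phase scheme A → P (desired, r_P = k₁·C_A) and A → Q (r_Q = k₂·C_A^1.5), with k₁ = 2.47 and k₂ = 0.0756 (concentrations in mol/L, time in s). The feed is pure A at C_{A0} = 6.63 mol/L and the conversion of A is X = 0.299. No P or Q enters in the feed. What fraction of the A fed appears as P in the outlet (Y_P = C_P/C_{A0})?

Exit C_A = C_{A0}(1−X) = 6.63×0.701 = 4.648 mol/L.
Rates in a CSTR are evaluated at the outlet concentration: r_P = 2.47×4.648 = 11.48, r_Q = 0.0756×4.648^1.5 = 0.7575.
Fraction of consumed A going to P: r_P/(r_P+r_Q) = 0.9381.
C_P = 0.9381·C_{A0}·X = 0.9381×6.63×0.299 = 1.86 mol/L; Y_P = C_P/C_{A0} = 0.280.

0.280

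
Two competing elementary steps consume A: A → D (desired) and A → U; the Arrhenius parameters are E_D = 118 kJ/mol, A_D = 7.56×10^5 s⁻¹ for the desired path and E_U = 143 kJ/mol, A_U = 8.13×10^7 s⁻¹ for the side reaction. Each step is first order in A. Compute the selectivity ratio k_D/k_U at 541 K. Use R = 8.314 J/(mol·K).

2.41

With equal orders, S_{D/U} = k_D/k_U = (A_D/A_U)·exp[(E_U−E_D)/(RT)].
(E_U−E_D)/(RT) = (143−118)×10³/(8.314×541) = 25000/4498 = 5.558.
k_D/k_U = (7.56×10^5/8.13×10^7)·exp(5.558) = 0.009299 × 259.4 = 2.41.
Since E_D < E_U, lowering the temperature improves selectivity toward D.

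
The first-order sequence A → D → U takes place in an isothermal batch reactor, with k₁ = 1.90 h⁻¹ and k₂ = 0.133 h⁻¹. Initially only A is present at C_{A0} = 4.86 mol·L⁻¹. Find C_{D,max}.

For a first-order series the maximum intermediate yield is C_{D,max}/C_{A0} = (k₁/k₂)^[k₂/(k₂−k₁)].
= (1.90/0.133)^(0.133/(0.133−1.90)) = (14.29)^(-0.07527) = 0.8186.
C_{D,max} = 0.8186×4.86 = 3.98 mol·L⁻¹.

3.98 mol·L⁻¹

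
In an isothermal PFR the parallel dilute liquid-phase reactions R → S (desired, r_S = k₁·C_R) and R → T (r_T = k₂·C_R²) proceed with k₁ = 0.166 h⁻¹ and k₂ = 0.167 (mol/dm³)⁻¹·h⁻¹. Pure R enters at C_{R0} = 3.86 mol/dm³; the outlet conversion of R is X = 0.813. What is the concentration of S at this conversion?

C_R = C_{R0}(1−X) = 0.7218 mol/dm³.
Along a PFR/batch, dC_S/dC_R = −r_S/(r_S+r_T) = −k₁/(k₁+k₂·C_R).
Integrating from C_{R0} to C_R: C_S = (0.166/0.167)·ln[(0.166+0.167·3.86)/(0.166+0.167·0.722)] = 0.9940·ln(0.8106/0.2865) = 1.034 mol/dm³.

1.03 mol/dm³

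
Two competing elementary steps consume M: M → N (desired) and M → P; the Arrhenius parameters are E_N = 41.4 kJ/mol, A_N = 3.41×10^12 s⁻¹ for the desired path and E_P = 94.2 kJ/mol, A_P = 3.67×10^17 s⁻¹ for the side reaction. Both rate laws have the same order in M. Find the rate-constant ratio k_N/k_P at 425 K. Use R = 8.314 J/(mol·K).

28.7

k_N/k_P = (A_N/A_P)·exp[−(E_N−E_P)/(RT)] = (A_N/A_P)·exp[(E_P−E_N)/(RT)].
(E_P−E_N)/(RT) = (94.2−41.4)×10³/(8.314×425) = 52800/3533 = 14.94.
k_N/k_P = (3.41×10^12/3.67×10^17)·exp(14.94) = 9.292×10^-6 × 3.088×10^6 = 28.7.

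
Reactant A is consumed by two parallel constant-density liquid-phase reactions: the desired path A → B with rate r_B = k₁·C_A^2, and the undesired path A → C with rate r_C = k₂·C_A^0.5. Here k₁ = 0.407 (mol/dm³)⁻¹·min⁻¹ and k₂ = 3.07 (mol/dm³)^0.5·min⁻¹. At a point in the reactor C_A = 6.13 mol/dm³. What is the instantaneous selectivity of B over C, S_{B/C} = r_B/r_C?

S_{B/C} = r_B/r_C = (k₁·C_A^2)/(k₂·C_A^0.5) = (k₁/k₂)·C_A^1.5.
= (0.407×6.130^2) / (3.07×6.130^0.5) = 15.29/7.601 = 2.01.
Since the desired path is higher order in A, keeping C_A high (PFR or concentrated feed) favours B.

2.01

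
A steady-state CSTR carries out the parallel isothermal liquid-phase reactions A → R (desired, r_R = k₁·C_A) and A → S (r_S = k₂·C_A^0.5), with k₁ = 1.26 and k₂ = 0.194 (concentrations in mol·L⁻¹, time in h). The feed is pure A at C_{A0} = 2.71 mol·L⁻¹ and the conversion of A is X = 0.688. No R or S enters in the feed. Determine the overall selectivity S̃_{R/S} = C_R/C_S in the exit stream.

5.97

Exit C_A = C_{A0}(1−X) = 2.71×0.312 = 0.8455 mol·L⁻¹.
A CSTR operates uniformly at the exit composition, giving r_R = 1.065 and r_S = 0.1784 (each k·C_A^n at C_A = 0.8455).
Overall selectivity = C_R/C_S = r_Rτ/(r_Sτ) = r_R/r_S = 5.97.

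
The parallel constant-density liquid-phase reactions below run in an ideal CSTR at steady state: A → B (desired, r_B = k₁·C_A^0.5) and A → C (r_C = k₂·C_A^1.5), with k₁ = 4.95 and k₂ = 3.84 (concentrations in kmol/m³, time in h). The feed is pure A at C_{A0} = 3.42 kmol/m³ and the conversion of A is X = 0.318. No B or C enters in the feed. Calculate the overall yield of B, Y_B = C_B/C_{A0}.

Exit C_A = C_{A0}(1−X) = 3.42×0.682 = 2.332 kmol/m³.
Rates in a CSTR are evaluated at the outlet concentration: r_B = 4.95×2.332^0.5 = 7.560, r_C = 3.84×2.332^1.5 = 13.68.
Fraction of consumed A going to B: r_B/(r_B+r_C) = 0.3559.
C_B = 0.3559·C_{A0}·X = 0.3559×3.42×0.318 = 0.387 kmol/m³; Y_B = C_B/C_{A0} = 0.113.

0.113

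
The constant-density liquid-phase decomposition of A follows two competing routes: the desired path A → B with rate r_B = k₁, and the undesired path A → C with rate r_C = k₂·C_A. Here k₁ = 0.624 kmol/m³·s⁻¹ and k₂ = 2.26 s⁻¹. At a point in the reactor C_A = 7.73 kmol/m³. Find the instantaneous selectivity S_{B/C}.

0.0357

S_{B/C} = r_B/r_C = (k₁)/(k₂·C_A) = (k₁/k₂)·C_A⁻¹.
= (0.624) / (2.26×7.730) = 0.6240/17.47 = 0.0357.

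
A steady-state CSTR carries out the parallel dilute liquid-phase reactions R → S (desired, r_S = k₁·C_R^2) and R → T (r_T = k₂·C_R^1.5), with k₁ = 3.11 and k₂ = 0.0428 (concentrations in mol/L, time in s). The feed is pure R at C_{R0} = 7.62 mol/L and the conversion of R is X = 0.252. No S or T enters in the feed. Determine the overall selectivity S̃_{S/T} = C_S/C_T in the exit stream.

Exit C_R = C_{R0}(1−X) = 7.62×0.748 = 5.700 mol/L.
A CSTR operates uniformly at the exit composition, giving r_S = 101.0 and r_T = 0.5824 (each k·C_R^n at C_R = 5.700).
Overall selectivity = C_S/C_T = r_Sτ/(r_Tτ) = r_S/r_T = 173.

173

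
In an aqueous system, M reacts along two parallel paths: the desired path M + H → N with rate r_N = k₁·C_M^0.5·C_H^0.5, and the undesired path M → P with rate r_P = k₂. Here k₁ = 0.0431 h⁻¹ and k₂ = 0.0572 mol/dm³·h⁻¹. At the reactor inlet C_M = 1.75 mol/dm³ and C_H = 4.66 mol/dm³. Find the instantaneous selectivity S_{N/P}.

2.15

S_{N/P} = r_N/r_P = (k₁·C_M^0.5·C_H^0.5)/(k₂) = (k₁/k₂)·C_M^0.5·C_H^0.5.
= (0.0431×1.750^0.5×4.660^0.5) / (0.0572) = 0.1231/0.05720 = 2.15.
Since the desired path is higher order in M, keeping C_M high (PFR or concentrated feed) favours N.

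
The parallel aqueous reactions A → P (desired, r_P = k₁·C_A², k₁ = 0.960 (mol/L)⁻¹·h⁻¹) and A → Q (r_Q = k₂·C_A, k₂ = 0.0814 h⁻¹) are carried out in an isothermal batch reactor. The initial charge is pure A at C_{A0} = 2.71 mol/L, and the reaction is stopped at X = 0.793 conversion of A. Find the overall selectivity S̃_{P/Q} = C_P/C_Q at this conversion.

16.3

C_A = C_{A0}(1−X) = 0.5610 mol/L.
Along a PFR/batch, dC_Q/dC_A = −r_Q/(r_P+r_Q) = −k₂/(k₂+k₁·C_A).
Integrating from C_{A0} to C_A: C_Q = (0.0814/0.960)·ln[(0.0814+0.960·2.71)/(0.0814+0.960·0.561)] = 0.08479·ln(2.683/0.6199) = 0.1242 mol/L.
Then C_P = (C_{A0}−C_A) − C_Q = 2.149 − 0.1242 = 2.025 mol/L.
S̃_{P/Q} = C_P/C_Q = 2.025/0.1242 = 16.3.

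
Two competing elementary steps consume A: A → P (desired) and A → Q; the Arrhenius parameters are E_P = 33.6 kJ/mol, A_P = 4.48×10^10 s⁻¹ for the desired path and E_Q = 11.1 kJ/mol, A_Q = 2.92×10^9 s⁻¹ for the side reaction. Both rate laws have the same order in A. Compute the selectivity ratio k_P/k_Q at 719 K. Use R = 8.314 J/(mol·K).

Since both paths have the same order in A, the concentration cancels and S_{P/Q} = k_P/k_Q = (A_P/A_Q)·exp[(E_Q−E_P)/(RT)].
(E_Q−E_P)/(RT) = (11.1−33.6)×10³/(8.314×719) = -22500/5978 = -3.764.
k_P/k_Q = (4.48×10^10/2.92×10^9)·exp(-3.764) = 15.34 × 0.02319 = 0.356.
Since E_P > E_Q, raising the temperature improves selectivity toward P.

0.356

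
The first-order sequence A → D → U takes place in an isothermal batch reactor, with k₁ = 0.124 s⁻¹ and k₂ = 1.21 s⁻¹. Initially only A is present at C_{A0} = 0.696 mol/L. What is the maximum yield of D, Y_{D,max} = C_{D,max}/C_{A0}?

For a first-order series the maximum intermediate yield is C_{D,max}/C_{A0} = (k₁/k₂)^[k₂/(k₂−k₁)].
= (0.124/1.21)^(1.21/(1.21−0.124)) = (0.1025)^(1.114) = 0.07901.

0.0790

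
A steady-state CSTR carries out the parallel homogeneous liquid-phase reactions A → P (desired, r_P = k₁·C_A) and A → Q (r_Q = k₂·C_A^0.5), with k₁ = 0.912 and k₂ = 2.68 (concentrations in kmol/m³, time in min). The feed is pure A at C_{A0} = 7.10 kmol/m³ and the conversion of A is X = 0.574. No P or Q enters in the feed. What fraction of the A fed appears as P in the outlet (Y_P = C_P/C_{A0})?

Exit C_A = C_{A0}(1−X) = 7.10×0.426 = 3.025 kmol/m³.
In a CSTR the entire volume is at exit conditions, so r_P = 0.912×3.025 = 2.758 and r_Q = 2.68×3.025^0.5 = 4.661.
Fraction of consumed A going to P: r_P/(r_P+r_Q) = 0.3718.
C_P = 0.3718·C_{A0}·X = 0.3718×7.10×0.574 = 1.52 kmol/m³; Y_P = C_P/C_{A0} = 0.213.

0.213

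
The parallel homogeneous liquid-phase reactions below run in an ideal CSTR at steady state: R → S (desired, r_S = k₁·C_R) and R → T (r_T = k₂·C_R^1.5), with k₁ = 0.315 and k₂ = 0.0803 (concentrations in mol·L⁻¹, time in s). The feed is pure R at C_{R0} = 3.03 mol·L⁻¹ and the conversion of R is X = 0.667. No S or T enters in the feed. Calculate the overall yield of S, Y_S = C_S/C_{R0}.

0.531

Exit C_R = C_{R0}(1−X) = 3.03×0.333 = 1.009 mol·L⁻¹.
In a CSTR the entire volume is at exit conditions, so r_S = 0.315×1.009 = 0.3178 and r_T = 0.0803×1.009^1.5 = 0.08139.
Fraction of consumed R going to S: r_S/(r_S+r_T) = 0.7961.
C_S = 0.7961·C_{R0}·X = 0.7961×3.03×0.667 = 1.61 mol·L⁻¹; Y_S = C_S/C_{R0} = 0.531.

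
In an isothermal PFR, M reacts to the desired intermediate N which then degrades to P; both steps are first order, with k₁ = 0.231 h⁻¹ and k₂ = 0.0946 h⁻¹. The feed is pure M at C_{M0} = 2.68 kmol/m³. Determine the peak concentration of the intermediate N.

At the optimum, C_{N,max}/C_{M0} = (k₁/k₂)^[k₂/(k₂−k₁)].
= (0.231/0.0946)^(0.0946/(0.0946−0.231)) = (2.442)^(-0.6935) = 0.5384.
C_{N,max} = 0.5384×2.68 = 1.44 kmol/m³.

1.44 kmol/m³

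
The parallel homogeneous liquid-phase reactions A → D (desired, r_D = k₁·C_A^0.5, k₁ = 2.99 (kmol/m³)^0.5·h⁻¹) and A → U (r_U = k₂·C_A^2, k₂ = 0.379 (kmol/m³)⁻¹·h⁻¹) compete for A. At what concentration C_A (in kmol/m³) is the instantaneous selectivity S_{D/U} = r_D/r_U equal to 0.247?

S_{D/U} = (k₁/k₂)·C_A^-1.5 ⇒ C_A = (S·k₂/k₁)^(1/(-1.5)).
= (0.247×0.379/2.99)^(-0.6667) = (0.03131)^(-0.6667) = 10.1 kmol/m³.

10.1 kmol/m³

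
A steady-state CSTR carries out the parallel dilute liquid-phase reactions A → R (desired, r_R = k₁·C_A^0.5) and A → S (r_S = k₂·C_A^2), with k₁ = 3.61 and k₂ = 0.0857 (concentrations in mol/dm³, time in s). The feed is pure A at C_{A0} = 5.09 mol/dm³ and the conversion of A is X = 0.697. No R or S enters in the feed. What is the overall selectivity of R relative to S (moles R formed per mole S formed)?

Exit C_A = C_{A0}(1−X) = 5.09×0.303 = 1.542 mol/dm³.
A CSTR operates uniformly at the exit composition, giving r_R = 4.483 and r_S = 0.2038 (each k·C_A^n at C_A = 1.542).
Overall selectivity = C_R/C_S = r_Rτ/(r_Sτ) = r_R/r_S = 22.0.

22.0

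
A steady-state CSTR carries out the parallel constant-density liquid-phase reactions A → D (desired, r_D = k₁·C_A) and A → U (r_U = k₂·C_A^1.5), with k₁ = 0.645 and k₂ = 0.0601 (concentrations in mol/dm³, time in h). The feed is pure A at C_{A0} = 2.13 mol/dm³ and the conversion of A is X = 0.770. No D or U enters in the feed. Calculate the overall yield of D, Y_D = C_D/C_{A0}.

0.723

Exit C_A = C_{A0}(1−X) = 2.13×0.230 = 0.4899 mol/dm³.
A CSTR operates uniformly at the exit composition, giving r_D = 0.3160 and r_U = 0.02061 (each k·C_A^n at C_A = 0.4899).
Fraction of consumed A going to D: r_D/(r_D+r_U) = 0.9388.
C_D = 0.9388·C_{A0}·X = 0.9388×2.13×0.770 = 1.54 mol/dm³; Y_D = C_D/C_{A0} = 0.723.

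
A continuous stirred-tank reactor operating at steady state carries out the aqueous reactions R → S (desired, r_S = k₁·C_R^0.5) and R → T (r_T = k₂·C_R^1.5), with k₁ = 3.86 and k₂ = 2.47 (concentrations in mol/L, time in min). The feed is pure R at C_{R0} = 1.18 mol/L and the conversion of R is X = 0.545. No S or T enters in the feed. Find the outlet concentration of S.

Exit C_R = C_{R0}(1−X) = 1.18×0.455 = 0.5369 mol/L.
Rates in a CSTR are evaluated at the outlet concentration: r_S = 3.86×0.5369^0.5 = 2.828, r_T = 2.47×0.5369^1.5 = 0.9717.
Fraction of consumed R going to S: r_S/(r_S+r_T) = 0.7443.
C_S = 0.7443·C_{R0}·X = 0.7443×1.18×0.545 = 0.479 mol/L.

0.479 mol/L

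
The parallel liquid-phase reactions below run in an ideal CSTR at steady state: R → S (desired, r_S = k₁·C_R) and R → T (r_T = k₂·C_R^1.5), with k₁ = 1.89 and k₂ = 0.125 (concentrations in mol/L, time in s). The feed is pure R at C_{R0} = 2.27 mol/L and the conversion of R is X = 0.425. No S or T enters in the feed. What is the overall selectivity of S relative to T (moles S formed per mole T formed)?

Exit C_R = C_{R0}(1−X) = 2.27×0.575 = 1.305 mol/L.
Rates in a CSTR are evaluated at the outlet concentration: r_S = 1.89×1.305 = 2.467, r_T = 0.125×1.305^1.5 = 0.1864.
Overall selectivity = C_S/C_T = r_Sτ/(r_Tτ) = r_S/r_T = 13.2.

13.2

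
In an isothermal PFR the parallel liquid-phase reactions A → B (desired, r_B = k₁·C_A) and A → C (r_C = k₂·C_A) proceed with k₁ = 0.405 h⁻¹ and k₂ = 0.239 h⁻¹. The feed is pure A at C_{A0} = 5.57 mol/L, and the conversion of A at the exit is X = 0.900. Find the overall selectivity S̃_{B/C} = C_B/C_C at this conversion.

C_A = C_{A0}(1−X) = 0.5570 mol/L.
Both paths are first order in A, so the instantaneous fraction to B is constant: dC_B/d(−C_A) = k₁/(k₁+k₂) = 0.6289.
C_B = 0.6289·(C_{A0}−C_A) = 0.6289×5.013 = 3.15 mol/L.
C_C = (C_{A0}−C_A)−C_B = 1.860 mol/L; S̃_{B/C} = 3.153/1.860 = 1.69.

1.69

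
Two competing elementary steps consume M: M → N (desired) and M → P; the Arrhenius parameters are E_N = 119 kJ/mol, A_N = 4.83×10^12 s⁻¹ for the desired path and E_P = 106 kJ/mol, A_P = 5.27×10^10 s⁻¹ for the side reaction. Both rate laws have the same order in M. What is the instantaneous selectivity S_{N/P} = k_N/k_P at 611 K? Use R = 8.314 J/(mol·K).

7.09

k_N/k_P = (A_N/A_P)·exp[−(E_N−E_P)/(RT)] = (A_N/A_P)·exp[(E_P−E_N)/(RT)].
(E_P−E_N)/(RT) = (106−119)×10³/(8.314×611) = -13000/5080 = -2.559.
k_N/k_P = (4.83×10^12/5.27×10^10)·exp(-2.559) = 91.65 × 0.07737 = 7.09.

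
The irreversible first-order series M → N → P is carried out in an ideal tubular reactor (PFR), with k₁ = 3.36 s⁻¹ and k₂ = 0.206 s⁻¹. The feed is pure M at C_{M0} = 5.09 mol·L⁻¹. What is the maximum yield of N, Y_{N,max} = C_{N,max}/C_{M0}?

At the optimum, C_{N,max}/C_{M0} = (k₁/k₂)^[k₂/(k₂−k₁)].
= (3.36/0.206)^(0.206/(0.206−3.36)) = (16.31)^(-0.06531) = 0.8333.

0.833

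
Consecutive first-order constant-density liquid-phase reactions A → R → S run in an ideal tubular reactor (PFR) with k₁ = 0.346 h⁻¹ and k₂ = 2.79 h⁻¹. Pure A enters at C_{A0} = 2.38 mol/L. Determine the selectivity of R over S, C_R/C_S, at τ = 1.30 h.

For first-order series with pure A initially, C_R(τ) = k₁C_{A0}/(k₂−k₁)·(e^(−k₁τ) − e^(−k₂τ)).
e^(−k₁τ) = e^(−0.346×1.30) = e^(−0.4498) = 0.6378; e^(−k₂τ) = e^(−3.627) = 0.02660.
C_R = 0.346×2.38/(2.79−0.346) × (0.6378−0.02660) = 0.3369×0.6112 = 0.2059 mol/L.
C_A = C_{A0}e^(−k₁τ) = 1.518 mol/L, so C_S = C_{A0}−C_A−C_R = 0.6562 mol/L; C_R/C_S = 0.314.

0.314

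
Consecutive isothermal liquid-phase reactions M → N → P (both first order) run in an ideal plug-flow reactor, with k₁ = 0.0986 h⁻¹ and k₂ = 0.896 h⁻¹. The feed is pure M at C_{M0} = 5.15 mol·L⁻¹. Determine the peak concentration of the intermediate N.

For a first-order series the maximum intermediate yield is C_{N,max}/C_{M0} = (k₁/k₂)^[k₂/(k₂−k₁)].
= (0.0986/0.896)^(0.896/(0.896−0.0986)) = (0.1100)^(1.124) = 0.08376.
C_{N,max} = 0.08376×5.15 = 0.431 mol·L⁻¹.

0.431 mol·L⁻¹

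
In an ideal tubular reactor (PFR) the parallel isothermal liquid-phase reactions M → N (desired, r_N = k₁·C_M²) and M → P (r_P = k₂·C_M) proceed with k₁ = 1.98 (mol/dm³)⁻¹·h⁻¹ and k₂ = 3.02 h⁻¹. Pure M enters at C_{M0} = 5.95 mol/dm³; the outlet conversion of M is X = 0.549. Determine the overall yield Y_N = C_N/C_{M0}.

0.402

C_M = C_{M0}(1−X) = 2.683 mol/dm³.
Along a PFR/batch, dC_P/dC_M = −r_P/(r_N+r_P) = −k₂/(k₂+k₁·C_M).
Integrating from C_{M0} to C_M: C_P = (3.02/1.98)·ln[(3.02+1.98·5.95)/(3.02+1.98·2.68)] = 1.525·ln(14.80/8.333) = 0.8762 mol/dm³.
Then C_N = (C_{M0}−C_M) − C_P = 3.267 − 0.8762 = 2.390 mol/dm³.
Y_N = C_N/C_{M0} = 2.390/5.95 = 0.402.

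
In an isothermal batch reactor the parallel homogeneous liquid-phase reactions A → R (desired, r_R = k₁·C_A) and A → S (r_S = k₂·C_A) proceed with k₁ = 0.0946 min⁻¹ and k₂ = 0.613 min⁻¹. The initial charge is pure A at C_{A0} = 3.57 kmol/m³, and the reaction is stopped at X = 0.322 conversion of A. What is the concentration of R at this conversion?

C_A = C_{A0}(1−X) = 2.420 kmol/m³.
Both paths are first order in A, so the instantaneous fraction to R is constant: dC_R/d(−C_A) = k₁/(k₁+k₂) = 0.1337.
C_R = 0.1337·(C_{A0}−C_A) = 0.1337×1.150 = 0.154 kmol/m³.

0.154 kmol/m³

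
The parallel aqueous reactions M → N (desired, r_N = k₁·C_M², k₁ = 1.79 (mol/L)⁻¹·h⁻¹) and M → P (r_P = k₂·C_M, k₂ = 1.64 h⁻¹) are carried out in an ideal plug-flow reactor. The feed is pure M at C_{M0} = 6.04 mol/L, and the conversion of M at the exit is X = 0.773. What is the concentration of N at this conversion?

C_M = C_{M0}(1−X) = 1.371 mol/L.
Along a PFR/batch, dC_P/dC_M = −r_P/(r_N+r_P) = −k₂/(k₂+k₁·C_M).
Integrating from C_{M0} to C_M: C_P = (1.64/1.79)·ln[(1.64+1.79·6.04)/(1.64+1.79·1.37)] = 0.9162·ln(12.45/4.094) = 1.019 mol/L.
Then C_N = (C_{M0}−C_M) − C_P = 4.669 − 1.019 = 3.650 mol/L.

3.65 mol/L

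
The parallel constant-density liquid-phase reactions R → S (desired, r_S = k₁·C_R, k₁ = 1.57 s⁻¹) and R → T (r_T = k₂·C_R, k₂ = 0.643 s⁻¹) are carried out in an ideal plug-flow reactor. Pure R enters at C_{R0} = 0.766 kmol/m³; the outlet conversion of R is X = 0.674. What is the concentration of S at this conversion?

C_R = C_{R0}(1−X) = 0.2497 kmol/m³.
Both paths are first order in R, so the instantaneous fraction to S is constant: dC_S/d(−C_R) = k₁/(k₁+k₂) = 0.7094.
C_S = 0.7094·(C_{R0}−C_R) = 0.7094×0.5163 = 0.366 kmol/m³.

0.366 kmol/m³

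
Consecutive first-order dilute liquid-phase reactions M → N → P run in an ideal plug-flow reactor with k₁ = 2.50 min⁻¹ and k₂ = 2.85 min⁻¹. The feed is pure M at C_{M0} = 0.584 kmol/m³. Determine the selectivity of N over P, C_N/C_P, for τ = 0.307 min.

For first-order series with pure M initially, C_N(τ) = k₁C_{M0}/(k₂−k₁)·(e^(−k₁τ) − e^(−k₂τ)).
e^(−k₁τ) = e^(−2.50×0.307) = e^(−0.7675) = 0.4642; e^(−k₂τ) = e^(−0.8750) = 0.4169.
C_N = 2.50×0.584/(2.85−2.50) × (0.4642−0.4169) = 4.171×0.04729 = 0.1973 kmol/m³.
C_M = C_{M0}e^(−k₁τ) = 0.2711 kmol/m³, so C_P = C_{M0}−C_M−C_N = 0.1157 kmol/m³; C_N/C_P = 1.71.

1.71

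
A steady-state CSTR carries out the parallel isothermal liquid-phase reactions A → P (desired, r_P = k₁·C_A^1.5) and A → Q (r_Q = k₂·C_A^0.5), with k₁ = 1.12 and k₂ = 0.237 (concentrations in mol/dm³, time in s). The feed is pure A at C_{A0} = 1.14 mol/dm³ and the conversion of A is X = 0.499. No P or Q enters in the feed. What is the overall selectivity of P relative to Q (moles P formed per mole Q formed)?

Exit C_A = C_{A0}(1−X) = 1.14×0.501 = 0.5711 mol/dm³.
A CSTR operates uniformly at the exit composition, giving r_P = 0.4834 and r_Q = 0.1791 (each k·C_A^n at C_A = 0.5711).
Overall selectivity = C_P/C_Q = r_Pτ/(r_Qτ) = r_P/r_Q = 2.70.

2.70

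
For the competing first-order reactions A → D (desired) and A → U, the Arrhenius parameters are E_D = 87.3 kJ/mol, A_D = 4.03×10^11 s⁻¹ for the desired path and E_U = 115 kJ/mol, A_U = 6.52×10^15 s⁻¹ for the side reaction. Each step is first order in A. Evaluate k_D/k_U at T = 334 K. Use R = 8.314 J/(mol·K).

1.33

Since both paths have the same order in A, the concentration cancels and S_{D/U} = k_D/k_U = (A_D/A_U)·exp[(E_U−E_D)/(RT)].
(E_U−E_D)/(RT) = (115−87.3)×10³/(8.314×334) = 27700/2777 = 9.975.
k_D/k_U = (4.03×10^11/6.52×10^15)·exp(9.975) = 6.181×10^-5 × 21488 = 1.33.
Since E_D < E_U, lowering the temperature improves selectivity toward D.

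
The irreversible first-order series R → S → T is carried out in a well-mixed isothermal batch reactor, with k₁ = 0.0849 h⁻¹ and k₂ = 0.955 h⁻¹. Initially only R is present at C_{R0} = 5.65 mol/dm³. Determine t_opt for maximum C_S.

The intermediate peaks when r₁ = r₂, i.e. k₁e^(−k₁t) = k₂e^(−k₂t), giving t_opt = ln(k₂/k₁)/(k₂−k₁).
= ln(0.955/0.0849)/(0.955−0.0849) = ln(11.25)/0.8701 = 2.420/0.8701 = 2.78 h.

2.78 h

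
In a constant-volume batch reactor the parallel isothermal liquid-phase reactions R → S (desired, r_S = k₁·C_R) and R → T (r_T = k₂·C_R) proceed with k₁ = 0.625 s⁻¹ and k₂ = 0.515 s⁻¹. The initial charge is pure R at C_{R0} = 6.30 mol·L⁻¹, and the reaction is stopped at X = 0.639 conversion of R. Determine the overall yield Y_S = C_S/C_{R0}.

C_R = C_{R0}(1−X) = 2.274 mol·L⁻¹.
Both paths are first order in R, so the instantaneous fraction to S is constant: dC_S/d(−C_R) = k₁/(k₁+k₂) = 0.5482.
C_S = 0.5482·(C_{R0}−C_R) = 0.5482×4.026 = 2.21 mol·L⁻¹.
Y_S = C_S/C_{R0} = 2.207/6.30 = 0.350.

0.350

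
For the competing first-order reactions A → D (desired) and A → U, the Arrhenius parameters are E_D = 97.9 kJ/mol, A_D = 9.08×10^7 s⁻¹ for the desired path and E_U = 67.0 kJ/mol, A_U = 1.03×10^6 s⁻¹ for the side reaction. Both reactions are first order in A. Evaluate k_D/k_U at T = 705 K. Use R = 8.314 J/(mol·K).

With equal orders, S_{D/U} = k_D/k_U = (A_D/A_U)·exp[(E_U−E_D)/(RT)].
(E_U−E_D)/(RT) = (67.0−97.9)×10³/(8.314×705) = -30900/5861 = -5.272.
k_D/k_U = (9.08×10^7/1.03×10^6)·exp(-5.272) = 88.16 × 0.005134 = 0.453.
Since E_D > E_U, raising the temperature improves selectivity toward D.

0.453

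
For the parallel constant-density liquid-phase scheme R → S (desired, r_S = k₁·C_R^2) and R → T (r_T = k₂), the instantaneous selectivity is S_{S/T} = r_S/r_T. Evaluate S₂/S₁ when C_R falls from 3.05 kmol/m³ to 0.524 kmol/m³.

S_{S/T} = (k₁/k₂)·C_R^2, so S₂/S₁ = (C_{R,2}/C_{R,1})^2.
= (0.524/3.05)^2 = (0.1718)^2 = 0.0295.

0.0295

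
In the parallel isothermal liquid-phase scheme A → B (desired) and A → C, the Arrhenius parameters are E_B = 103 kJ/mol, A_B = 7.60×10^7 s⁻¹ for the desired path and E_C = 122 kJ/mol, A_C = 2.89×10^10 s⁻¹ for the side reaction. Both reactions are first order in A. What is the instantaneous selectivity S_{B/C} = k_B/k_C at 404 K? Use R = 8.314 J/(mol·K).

0.753

With equal orders, S_{B/C} = k_B/k_C = (A_B/A_C)·exp[(E_C−E_B)/(RT)].
(E_C−E_B)/(RT) = (122−103)×10³/(8.314×404) = 19000/3359 = 5.657.
k_B/k_C = (7.60×10^7/2.89×10^10)·exp(5.657) = 0.002630 × 286.2 = 0.753.
Since E_B < E_C, lowering the temperature improves selectivity toward B.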